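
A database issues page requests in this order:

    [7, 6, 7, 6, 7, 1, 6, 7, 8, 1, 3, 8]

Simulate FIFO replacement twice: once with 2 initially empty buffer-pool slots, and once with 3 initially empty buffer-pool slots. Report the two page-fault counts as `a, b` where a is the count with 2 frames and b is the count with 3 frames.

8, 5

2 frames: F F . . . F . F F F F F → 8 faults.
3 frames: F F . . . F . . F . F . → 5 faults.
5 < 8: adding a frame reduced faults, as is typical.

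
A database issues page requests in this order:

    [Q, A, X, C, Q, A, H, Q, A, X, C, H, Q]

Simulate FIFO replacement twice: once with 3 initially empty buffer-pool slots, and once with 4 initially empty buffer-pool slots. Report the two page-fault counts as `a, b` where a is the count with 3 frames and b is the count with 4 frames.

3 frames: F F F F F F F . . F F . F → 10 faults.
4 frames: F F F F . . F F F F F F F → 11 faults.
11 > 10: adding a frame increased faults — Belady's anomaly.

10, 11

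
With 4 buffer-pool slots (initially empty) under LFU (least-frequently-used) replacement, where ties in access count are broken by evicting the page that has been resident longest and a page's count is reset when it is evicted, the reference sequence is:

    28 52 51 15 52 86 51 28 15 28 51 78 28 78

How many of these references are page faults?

28 → fault, frames {28}
52 → fault, frames {28,52}
51 → fault, frames {28,52,51}
15 → fault, frames {28,52,51,15}
52 → hit
86 → fault, evict 28, frames {52,51,15,86}
51 → hit
28 → fault, evict 15, frames {52,51,86,28}
15 → fault, evict 86, frames {52,51,28,15}
28 → hit
51 → hit
78 → fault, evict 15, frames {52,51,28,78}
28 → hit
78 → hit
Page faults: 8.

8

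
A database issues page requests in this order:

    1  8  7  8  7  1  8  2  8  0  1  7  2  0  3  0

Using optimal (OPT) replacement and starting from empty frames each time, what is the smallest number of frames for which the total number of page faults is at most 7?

f=1: 16 faults
f=2: 10 faults
f=3: 7 faults
f=4: 6 faults
f=5: 6 faults
f=6: 6 faults
Smallest f with faults ≤ 7 is 3.

3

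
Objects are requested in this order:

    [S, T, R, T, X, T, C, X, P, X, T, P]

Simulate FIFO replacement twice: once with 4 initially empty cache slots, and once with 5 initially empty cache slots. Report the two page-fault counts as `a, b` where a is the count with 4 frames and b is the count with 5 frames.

7, 6

4 frames: F F F . F . F . F . F . → 7 faults.
5 frames: F F F . F . F . F . . . → 6 faults.
6 < 7: adding a frame reduced faults, as is typical.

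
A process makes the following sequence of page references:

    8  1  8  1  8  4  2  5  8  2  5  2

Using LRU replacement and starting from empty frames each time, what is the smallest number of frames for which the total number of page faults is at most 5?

f=1: 12 faults
f=2: 8 faults
f=3: 6 faults
f=4: 5 faults
f=5: 5 faults
Smallest f with faults ≤ 5 is 4.

4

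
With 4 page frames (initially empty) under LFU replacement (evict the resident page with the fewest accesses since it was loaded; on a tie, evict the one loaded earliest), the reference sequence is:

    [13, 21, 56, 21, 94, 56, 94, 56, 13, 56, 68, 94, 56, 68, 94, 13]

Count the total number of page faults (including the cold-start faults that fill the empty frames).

6

13 -> miss, frames {13}
21 -> miss, frames {13,21}
56 -> miss, frames {13,21,56}
21 -> hit
94 -> miss, frames {13,21,56,94}
56 -> hit
94 -> hit
56 -> hit
13 -> hit
56 -> hit
68 -> miss, evict 13, frames {21,56,94,68}
94 -> hit
56 -> hit
68 -> hit
94 -> hit
13 -> miss, evict 21, frames {56,94,68,13}
Page faults: 6.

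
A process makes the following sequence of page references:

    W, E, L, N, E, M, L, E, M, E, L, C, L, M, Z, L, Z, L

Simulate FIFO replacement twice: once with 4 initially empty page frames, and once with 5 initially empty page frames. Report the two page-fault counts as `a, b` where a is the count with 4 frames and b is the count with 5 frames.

4 frames: F F F F . F . . . . . F . . F F . . → 8 faults.
5 frames: F F F F . F . . . . . F . . F . . . → 7 faults.
7 < 8: adding a frame reduced faults, as is typical.

8, 7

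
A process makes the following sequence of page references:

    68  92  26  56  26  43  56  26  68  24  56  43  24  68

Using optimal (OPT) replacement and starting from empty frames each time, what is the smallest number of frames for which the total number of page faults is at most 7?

f=1: 14 faults
f=2: 10 faults
f=3: 8 faults
f=4: 6 faults
f=5: 6 faults
f=6: 6 faults
Smallest f with faults ≤ 7 is 4.

4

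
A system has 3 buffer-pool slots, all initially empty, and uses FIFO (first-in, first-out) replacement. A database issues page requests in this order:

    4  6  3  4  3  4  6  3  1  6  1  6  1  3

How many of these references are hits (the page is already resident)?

4 → fault, frames [4]
6 → fault, frames [4, 6]
3 → fault, frames [4, 6, 3]
4 → hit
3 → hit
4 → hit
6 → hit
3 → hit
1 → fault, evict 4, frames [6, 3, 1]
6 → hit
1 → hit
6 → hit
1 → hit
3 → hit
Hits: 10.

10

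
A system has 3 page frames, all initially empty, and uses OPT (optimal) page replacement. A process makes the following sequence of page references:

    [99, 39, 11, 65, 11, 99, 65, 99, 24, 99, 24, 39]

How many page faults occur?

6

99 -> fault, frames [99]
39 -> fault, frames [99, 39]
11 -> fault, frames [99, 39, 11]
65 -> fault, evict 39, frames [99, 11, 65]
11 -> hit
99 -> hit
65 -> hit
99 -> hit
24 -> fault, evict 65, frames [99, 11, 24]
99 -> hit
24 -> hit
39 -> fault, evict 24, frames [99, 11, 39]
Page faults: 6.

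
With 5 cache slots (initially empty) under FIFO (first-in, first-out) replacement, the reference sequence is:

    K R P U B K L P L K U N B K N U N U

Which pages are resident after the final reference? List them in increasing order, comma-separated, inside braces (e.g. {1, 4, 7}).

K → miss, frames {K}
R → miss, frames {K,R}
P → miss, frames {K,R,P}
U → miss, frames {K,R,P,U}
B → miss, frames {K,R,P,U,B}
K → hit
L → miss, evict K, frames {R,P,U,B,L}
P → hit
L → hit
K → miss, evict R, frames {P,U,B,L,K}
U → hit
N → miss, evict P, frames {U,B,L,K,N}
B → hit
K → hit
N → hit
U → hit
N → hit
U → hit

{B, K, L, N, U}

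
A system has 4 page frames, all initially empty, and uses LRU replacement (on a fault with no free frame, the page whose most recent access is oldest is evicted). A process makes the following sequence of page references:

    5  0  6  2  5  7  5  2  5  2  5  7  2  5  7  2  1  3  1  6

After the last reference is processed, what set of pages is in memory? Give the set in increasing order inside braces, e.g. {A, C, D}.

{1, 2, 3, 6}

5 → miss, frames (5)
0 → miss, frames (5 0)
6 → miss, frames (5 0 6)
2 → miss, frames (5 0 6 2)
5 → hit
7 → miss, evict 0, frames (6 2 5 7)
5 → hit
2 → hit
5 → hit
2 → hit
5 → hit
7 → hit
2 → hit
5 → hit
7 → hit
2 → hit
1 → miss, evict 6, frames (5 7 2 1)
3 → miss, evict 5, frames (7 2 1 3)
1 → hit
6 → miss, evict 7, frames (2 3 1 6)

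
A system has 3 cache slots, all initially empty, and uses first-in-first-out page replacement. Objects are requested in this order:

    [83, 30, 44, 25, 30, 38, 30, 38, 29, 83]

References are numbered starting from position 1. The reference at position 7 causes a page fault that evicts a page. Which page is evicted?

pos 1: 83 -> fault, frames {83}
pos 2: 30 -> fault, frames {83,30}
pos 3: 44 -> fault, frames {83,30,44}
pos 4: 25 -> fault, evict 83, frames {30,44,25}
pos 5: 30 -> hit
pos 6: 38 -> fault, evict 30, frames {44,25,38}
pos 7: 30 -> fault, evict 44, frames {25,38,30}
At position 7, page 44 is evicted.

44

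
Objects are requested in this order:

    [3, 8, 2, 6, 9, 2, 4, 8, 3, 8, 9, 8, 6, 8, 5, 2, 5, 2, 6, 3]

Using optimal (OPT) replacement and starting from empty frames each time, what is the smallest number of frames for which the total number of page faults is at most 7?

f=1: 20 faults
f=2: 14 faults
f=3: 11 faults
f=4: 9 faults
f=5: 8 faults
f=6: 7 faults
f=7: 7 faults
Smallest f with faults ≤ 7 is 6.

6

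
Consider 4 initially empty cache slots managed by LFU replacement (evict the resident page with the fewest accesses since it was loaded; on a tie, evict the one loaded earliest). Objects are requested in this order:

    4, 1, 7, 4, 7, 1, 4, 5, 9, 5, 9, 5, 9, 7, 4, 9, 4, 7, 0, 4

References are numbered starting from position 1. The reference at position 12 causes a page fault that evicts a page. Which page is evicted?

9

pos 1: 4: miss, frames {4}
pos 2: 1: miss, frames {4,1}
pos 3: 7: miss, frames {4,1,7}
pos 4: 4: hit
pos 5: 7: hit
pos 6: 1: hit
pos 7: 4: hit
pos 8: 5: miss, frames {4,1,7,5}
pos 9: 9: miss, evict 5, frames {4,1,7,9}
pos 10: 5: miss, evict 9, frames {4,1,7,5}
pos 11: 9: miss, evict 5, frames {4,1,7,9}
pos 12: 5: miss, evict 9, frames {4,1,7,5}
At position 12, page 9 is evicted.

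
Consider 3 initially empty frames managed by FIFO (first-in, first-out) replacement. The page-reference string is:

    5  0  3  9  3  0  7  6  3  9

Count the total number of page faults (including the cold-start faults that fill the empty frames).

8

5 → fault, frames {5}
0 → fault, frames {5,0}
3 → fault, frames {5,0,3}
9 → fault, evict 5, frames {0,3,9}
3 → hit
0 → hit
7 → fault, evict 0, frames {3,9,7}
6 → fault, evict 3, frames {9,7,6}
3 → fault, evict 9, frames {7,6,3}
9 → fault, evict 7, frames {6,3,9}
Page faults: 8.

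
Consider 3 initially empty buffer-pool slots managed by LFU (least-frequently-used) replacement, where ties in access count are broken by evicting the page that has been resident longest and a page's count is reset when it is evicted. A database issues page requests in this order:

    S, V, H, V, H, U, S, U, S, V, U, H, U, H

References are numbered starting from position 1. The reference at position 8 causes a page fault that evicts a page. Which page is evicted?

pos 1: S: miss, frames {S}
pos 2: V: miss, frames {S,V}
pos 3: H: miss, frames {S,V,H}
pos 4: V: hit
pos 5: H: hit
pos 6: U: miss, evict S, frames {V,H,U}
pos 7: S: miss, evict U, frames {V,H,S}
pos 8: U: miss, evict S, frames {V,H,U}
At position 8, page S is evicted.

S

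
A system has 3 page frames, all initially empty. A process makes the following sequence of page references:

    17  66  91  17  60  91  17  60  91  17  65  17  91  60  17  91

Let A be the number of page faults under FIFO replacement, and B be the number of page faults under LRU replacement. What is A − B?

Under FIFO: F F F . F . F . . . F . F F F . → 9 faults.
Under LRU: F F F . F . . . . . F . . F . . → 6 faults.
A − B = 9 − 6 = 3.

3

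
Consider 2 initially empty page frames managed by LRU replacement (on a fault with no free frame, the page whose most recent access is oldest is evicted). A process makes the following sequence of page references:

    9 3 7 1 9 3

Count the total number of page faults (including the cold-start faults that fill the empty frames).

6

9: miss, frames [9]
3: miss, frames [9, 3]
7: miss, evict 9, frames [3, 7]
1: miss, evict 3, frames [7, 1]
9: miss, evict 7, frames [1, 9]
3: miss, evict 1, frames [9, 3]
Page faults: 6.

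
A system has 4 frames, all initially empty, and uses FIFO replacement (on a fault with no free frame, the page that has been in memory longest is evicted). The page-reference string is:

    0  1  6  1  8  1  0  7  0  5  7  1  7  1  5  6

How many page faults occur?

9

0 → miss, frames [0]
1 → miss, frames [0, 1]
6 → miss, frames [0, 1, 6]
1 → hit
8 → miss, frames [0, 1, 6, 8]
1 → hit
0 → hit
7 → miss, evict 0, frames [1, 6, 8, 7]
0 → miss, evict 1, frames [6, 8, 7, 0]
5 → miss, evict 6, frames [8, 7, 0, 5]
7 → hit
1 → miss, evict 8, frames [7, 0, 5, 1]
7 → hit
1 → hit
5 → hit
6 → miss, evict 7, frames [0, 5, 1, 6]
Page faults: 9.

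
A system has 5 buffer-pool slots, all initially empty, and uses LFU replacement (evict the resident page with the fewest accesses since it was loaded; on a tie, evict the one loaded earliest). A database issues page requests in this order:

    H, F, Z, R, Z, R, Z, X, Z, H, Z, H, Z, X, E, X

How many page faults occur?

6

H: fault, frames {H}
F: fault, frames {H,F}
Z: fault, frames {H,F,Z}
R: fault, frames {H,F,Z,R}
Z: hit
R: hit
Z: hit
X: fault, frames {H,F,Z,R,X}
Z: hit
H: hit
Z: hit
H: hit
Z: hit
X: hit
E: fault, evict F, frames {H,Z,R,X,E}
X: hit
Page faults: 6.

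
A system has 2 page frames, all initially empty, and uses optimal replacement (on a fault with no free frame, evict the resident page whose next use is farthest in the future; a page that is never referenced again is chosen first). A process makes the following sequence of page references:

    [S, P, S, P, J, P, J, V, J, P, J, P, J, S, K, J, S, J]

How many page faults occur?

S → miss, frames {S}
P → miss, frames {S,P}
S → hit
P → hit
J → miss, evict S, frames {P,J}
P → hit
J → hit
V → miss, evict P, frames {J,V}
J → hit
P → miss, evict V, frames {J,P}
J → hit
P → hit
J → hit
S → miss, evict P, frames {J,S}
K → miss, evict S, frames {J,K}
J → hit
S → miss, evict K, frames {J,S}
J → hit
Page faults: 8.

8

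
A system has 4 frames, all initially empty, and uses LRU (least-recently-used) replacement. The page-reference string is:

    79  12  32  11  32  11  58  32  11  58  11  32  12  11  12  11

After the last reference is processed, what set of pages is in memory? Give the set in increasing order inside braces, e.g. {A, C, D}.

{11, 12, 32, 58}

79 -> fault, frames [79]
12 -> fault, frames [79, 12]
32 -> fault, frames [79, 12, 32]
11 -> fault, frames [79, 12, 32, 11]
32 -> hit
11 -> hit
58 -> fault, evict 79, frames [12, 32, 11, 58]
32 -> hit
11 -> hit
58 -> hit
11 -> hit
32 -> hit
12 -> hit
11 -> hit
12 -> hit
11 -> hit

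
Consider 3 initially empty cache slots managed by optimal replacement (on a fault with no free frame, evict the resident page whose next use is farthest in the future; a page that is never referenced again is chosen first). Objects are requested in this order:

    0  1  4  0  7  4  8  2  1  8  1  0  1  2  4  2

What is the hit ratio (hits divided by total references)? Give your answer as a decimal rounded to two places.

0: miss, frames {0}
1: miss, frames {0,1}
4: miss, frames {0,1,4}
0: hit
7: miss, evict 0, frames {1,4,7}
4: hit
8: miss, evict 7, frames {1,4,8}
2: miss, evict 4, frames {1,8,2}
1: hit
8: hit
1: hit
0: miss, evict 8, frames {1,2,0}
1: hit
2: hit
4: miss, evict 0, frames {1,2,4}
2: hit
Hits: 8 of 16 references → 8/16 = 0.5000.

0.50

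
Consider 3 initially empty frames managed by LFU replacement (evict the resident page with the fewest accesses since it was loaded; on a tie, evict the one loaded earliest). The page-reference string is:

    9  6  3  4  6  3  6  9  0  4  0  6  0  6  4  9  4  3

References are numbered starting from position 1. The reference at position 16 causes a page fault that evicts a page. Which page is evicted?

4

pos 1: 9 -> miss, frames {9}
pos 2: 6 -> miss, frames {9,6}
pos 3: 3 -> miss, frames {9,6,3}
pos 4: 4 -> miss, evict 9, frames {6,3,4}
pos 5: 6 -> hit
pos 6: 3 -> hit
pos 7: 6 -> hit
pos 8: 9 -> miss, evict 4, frames {6,3,9}
pos 9: 0 -> miss, evict 9, frames {6,3,0}
pos 10: 4 -> miss, evict 0, frames {6,3,4}
pos 11: 0 -> miss, evict 4, frames {6,3,0}
pos 12: 6 -> hit
pos 13: 0 -> hit
pos 14: 6 -> hit
pos 15: 4 -> miss, evict 3, frames {6,0,4}
pos 16: 9 -> miss, evict 4, frames {6,0,9}
At position 16, page 4 is evicted.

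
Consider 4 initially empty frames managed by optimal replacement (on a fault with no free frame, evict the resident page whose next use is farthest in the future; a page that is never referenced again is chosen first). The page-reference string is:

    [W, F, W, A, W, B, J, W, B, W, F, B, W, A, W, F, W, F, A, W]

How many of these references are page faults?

W: fault, frames {W}
F: fault, frames {W,F}
W: hit
A: fault, frames {W,F,A}
W: hit
B: fault, frames {W,F,A,B}
J: fault, evict A, frames {W,F,B,J}
W: hit
B: hit
W: hit
F: hit
B: hit
W: hit
A: fault, evict J, frames {W,F,B,A}
W: hit
F: hit
W: hit
F: hit
A: hit
W: hit
Page faults: 6.

6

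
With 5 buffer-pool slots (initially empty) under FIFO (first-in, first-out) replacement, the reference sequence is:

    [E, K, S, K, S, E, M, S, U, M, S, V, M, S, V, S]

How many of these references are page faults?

6

E -> fault, frames [E]
K -> fault, frames [E, K]
S -> fault, frames [E, K, S]
K -> hit
S -> hit
E -> hit
M -> fault, frames [E, K, S, M]
S -> hit
U -> fault, frames [E, K, S, M, U]
M -> hit
S -> hit
V -> fault, evict E, frames [K, S, M, U, V]
M -> hit
S -> hit
V -> hit
S -> hit
Page faults: 6.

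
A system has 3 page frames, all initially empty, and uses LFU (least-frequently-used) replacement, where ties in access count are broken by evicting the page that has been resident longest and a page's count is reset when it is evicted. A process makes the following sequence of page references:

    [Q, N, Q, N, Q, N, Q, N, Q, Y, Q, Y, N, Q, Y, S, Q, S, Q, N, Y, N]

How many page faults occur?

5

Q -> miss, frames (Q)
N -> miss, frames (Q N)
Q -> hit
N -> hit
Q -> hit
N -> hit
Q -> hit
N -> hit
Q -> hit
Y -> miss, frames (Q N Y)
Q -> hit
Y -> hit
N -> hit
Q -> hit
Y -> hit
S -> miss, evict Y, frames (Q N S)
Q -> hit
S -> hit
Q -> hit
N -> hit
Y -> miss, evict S, frames (Q N Y)
N -> hit
Page faults: 5.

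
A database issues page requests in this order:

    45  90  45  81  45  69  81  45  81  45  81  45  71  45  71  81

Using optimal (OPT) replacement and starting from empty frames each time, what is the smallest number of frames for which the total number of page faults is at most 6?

3

f=1: 16 faults
f=2: 7 faults
f=3: 5 faults
f=4: 5 faults
f=5: 5 faults
Smallest f with faults ≤ 6 is 3.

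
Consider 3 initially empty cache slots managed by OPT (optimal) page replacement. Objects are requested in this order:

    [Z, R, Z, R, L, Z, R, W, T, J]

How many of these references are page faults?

Z -> miss, frames [Z]
R -> miss, frames [Z, R]
Z -> hit
R -> hit
L -> miss, frames [Z, R, L]
Z -> hit
R -> hit
W -> miss, evict L, frames [Z, R, W]
T -> miss, evict W, frames [Z, R, T]
J -> miss, evict T, frames [Z, R, J]
Page faults: 6.

6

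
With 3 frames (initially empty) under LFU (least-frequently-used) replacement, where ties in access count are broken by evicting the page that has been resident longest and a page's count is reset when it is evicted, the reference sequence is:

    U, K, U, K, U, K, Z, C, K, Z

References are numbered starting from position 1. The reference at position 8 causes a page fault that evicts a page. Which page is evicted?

Z

pos 1: U → miss, frames {U}
pos 2: K → miss, frames {U,K}
pos 3: U → hit
pos 4: K → hit
pos 5: U → hit
pos 6: K → hit
pos 7: Z → miss, frames {U,K,Z}
pos 8: C → miss, evict Z, frames {U,K,C}
At position 8, page Z is evicted.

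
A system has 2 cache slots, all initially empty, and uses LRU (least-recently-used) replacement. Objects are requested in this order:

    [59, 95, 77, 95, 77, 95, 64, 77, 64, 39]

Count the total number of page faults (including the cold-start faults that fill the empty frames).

59 -> miss, frames [59]
95 -> miss, frames [59, 95]
77 -> miss, evict 59, frames [95, 77]
95 -> hit
77 -> hit
95 -> hit
64 -> miss, evict 77, frames [95, 64]
77 -> miss, evict 95, frames [64, 77]
64 -> hit
39 -> miss, evict 77, frames [64, 39]
Page faults: 6.

6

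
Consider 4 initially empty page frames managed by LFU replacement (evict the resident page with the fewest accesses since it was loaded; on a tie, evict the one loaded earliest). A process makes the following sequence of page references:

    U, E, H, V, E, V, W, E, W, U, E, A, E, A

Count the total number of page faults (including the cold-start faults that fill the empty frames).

7

U → miss, frames (U)
E → miss, frames (U E)
H → miss, frames (U E H)
V → miss, frames (U E H V)
E → hit
V → hit
W → miss, evict U, frames (E H V W)
E → hit
W → hit
U → miss, evict H, frames (E V W U)
E → hit
A → miss, evict U, frames (E V W A)
E → hit
A → hit
Page faults: 7.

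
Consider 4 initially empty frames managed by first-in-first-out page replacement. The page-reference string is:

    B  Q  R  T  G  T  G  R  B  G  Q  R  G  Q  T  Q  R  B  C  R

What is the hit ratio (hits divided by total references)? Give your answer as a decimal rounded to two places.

B → fault, frames (B)
Q → fault, frames (B Q)
R → fault, frames (B Q R)
T → fault, frames (B Q R T)
G → fault, evict B, frames (Q R T G)
T → hit
G → hit
R → hit
B → fault, evict Q, frames (R T G B)
G → hit
Q → fault, evict R, frames (T G B Q)
R → fault, evict T, frames (G B Q R)
G → hit
Q → hit
T → fault, evict G, frames (B Q R T)
Q → hit
R → hit
B → hit
C → fault, evict B, frames (Q R T C)
R → hit
Hits: 10 of 20 references → 10/20 = 0.5000.

0.50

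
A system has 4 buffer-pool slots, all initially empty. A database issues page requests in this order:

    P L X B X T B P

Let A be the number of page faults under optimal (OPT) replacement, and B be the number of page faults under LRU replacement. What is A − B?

Under OPT: F F F F . F . . → 5 faults.
Under LRU: F F F F . F . F → 6 faults.
A − B = 5 − 6 = -1.

-1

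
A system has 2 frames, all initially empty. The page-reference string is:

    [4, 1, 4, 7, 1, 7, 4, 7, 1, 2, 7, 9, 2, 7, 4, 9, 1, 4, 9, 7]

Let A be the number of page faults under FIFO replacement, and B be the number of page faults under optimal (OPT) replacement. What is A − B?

Under FIFO: F F . F . . F . F F F F F F F F F F F F → 16 faults.
Under OPT: F F . F . . F . F F . F . F F . F . F F → 12 faults.
A − B = 16 − 12 = 4.

4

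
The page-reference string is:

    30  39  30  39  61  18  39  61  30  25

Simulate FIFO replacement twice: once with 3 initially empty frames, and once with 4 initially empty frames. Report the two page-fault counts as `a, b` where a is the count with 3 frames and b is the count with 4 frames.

6, 5

3 frames: F F . . F F . . F F → 6 faults.
4 frames: F F . . F F . . . F → 5 faults.
5 < 6: adding a frame reduced faults, as is typical.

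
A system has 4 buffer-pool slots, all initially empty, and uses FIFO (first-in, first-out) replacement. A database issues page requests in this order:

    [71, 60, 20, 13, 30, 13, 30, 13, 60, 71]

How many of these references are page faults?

71: miss, frames {71}
60: miss, frames {71,60}
20: miss, frames {71,60,20}
13: miss, frames {71,60,20,13}
30: miss, evict 71, frames {60,20,13,30}
13: hit
30: hit
13: hit
60: hit
71: miss, evict 60, frames {20,13,30,71}
Page faults: 6.

6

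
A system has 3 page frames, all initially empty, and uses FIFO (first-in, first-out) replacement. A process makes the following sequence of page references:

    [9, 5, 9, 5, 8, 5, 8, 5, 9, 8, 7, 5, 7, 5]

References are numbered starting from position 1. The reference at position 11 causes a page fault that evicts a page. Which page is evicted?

pos 1: 9: fault, frames [9]
pos 2: 5: fault, frames [9, 5]
pos 3: 9: hit
pos 4: 5: hit
pos 5: 8: fault, frames [9, 5, 8]
pos 6: 5: hit
pos 7: 8: hit
pos 8: 5: hit
pos 9: 9: hit
pos 10: 8: hit
pos 11: 7: fault, evict 9, frames [5, 8, 7]
At position 11, page 9 is evicted.

9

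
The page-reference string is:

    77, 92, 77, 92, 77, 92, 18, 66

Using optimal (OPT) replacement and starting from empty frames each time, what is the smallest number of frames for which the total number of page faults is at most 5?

f=1: 8 faults
f=2: 4 faults
f=3: 4 faults
f=4: 4 faults
Smallest f with faults ≤ 5 is 2.

2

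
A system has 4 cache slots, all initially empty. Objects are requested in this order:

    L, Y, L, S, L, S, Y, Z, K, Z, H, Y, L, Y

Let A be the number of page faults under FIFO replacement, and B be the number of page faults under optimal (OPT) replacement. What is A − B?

Under FIFO: F F . F . . . F F . F F F . → 8 faults.
Under OPT: F F . F . . . F F . F . . . → 6 faults.
A − B = 8 − 6 = 2.

2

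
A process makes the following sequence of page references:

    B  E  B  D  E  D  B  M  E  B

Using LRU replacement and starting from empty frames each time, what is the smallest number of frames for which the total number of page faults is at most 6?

3

f=1: 10 faults
f=2: 8 faults
f=3: 5 faults
f=4: 4 faults
Smallest f with faults ≤ 6 is 3.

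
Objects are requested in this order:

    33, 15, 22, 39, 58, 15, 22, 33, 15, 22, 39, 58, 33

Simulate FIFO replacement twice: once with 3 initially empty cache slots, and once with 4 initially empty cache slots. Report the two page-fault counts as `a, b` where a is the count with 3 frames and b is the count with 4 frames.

10, 11

3 frames: F F F F F F F F . . F F . → 10 faults.
4 frames: F F F F F . . F F F F F F → 11 faults.
11 > 10: adding a frame increased faults — Belady's anomaly.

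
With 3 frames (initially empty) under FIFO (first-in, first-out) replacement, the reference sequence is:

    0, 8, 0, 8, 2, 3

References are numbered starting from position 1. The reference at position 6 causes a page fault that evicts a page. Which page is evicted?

pos 1: 0 -> fault, frames (0)
pos 2: 8 -> fault, frames (0 8)
pos 3: 0 -> hit
pos 4: 8 -> hit
pos 5: 2 -> fault, frames (0 8 2)
pos 6: 3 -> fault, evict 0, frames (8 2 3)
At position 6, page 0 is evicted.

0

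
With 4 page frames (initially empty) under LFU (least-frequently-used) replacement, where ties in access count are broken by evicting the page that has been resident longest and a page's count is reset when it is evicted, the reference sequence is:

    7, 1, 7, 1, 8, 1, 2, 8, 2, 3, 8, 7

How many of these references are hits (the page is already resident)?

7: fault, frames (7)
1: fault, frames (7 1)
7: hit
1: hit
8: fault, frames (7 1 8)
1: hit
2: fault, frames (7 1 8 2)
8: hit
2: hit
3: fault, evict 7, frames (1 8 2 3)
8: hit
7: fault, evict 3, frames (1 8 2 7)
Hits: 6.

6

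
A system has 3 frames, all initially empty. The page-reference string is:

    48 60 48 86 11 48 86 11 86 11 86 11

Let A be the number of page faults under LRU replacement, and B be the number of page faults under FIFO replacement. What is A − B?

Under LRU: F F . F F . . . . . . . → 4 faults.
Under FIFO: F F . F F F . . . . . . → 5 faults.
A − B = 4 − 5 = -1.

-1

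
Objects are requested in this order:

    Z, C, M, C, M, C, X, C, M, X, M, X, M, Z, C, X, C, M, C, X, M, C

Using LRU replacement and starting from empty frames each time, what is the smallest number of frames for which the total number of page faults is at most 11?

3

f=1: 22 faults
f=2: 13 faults
f=3: 8 faults
f=4: 4 faults
Smallest f with faults ≤ 11 is 3.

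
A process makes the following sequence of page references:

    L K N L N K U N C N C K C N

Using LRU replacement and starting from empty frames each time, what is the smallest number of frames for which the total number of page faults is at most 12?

f=1: 14 faults
f=2: 10 faults
f=3: 6 faults
f=4: 5 faults
f=5: 5 faults
Smallest f with faults ≤ 12 is 2.

2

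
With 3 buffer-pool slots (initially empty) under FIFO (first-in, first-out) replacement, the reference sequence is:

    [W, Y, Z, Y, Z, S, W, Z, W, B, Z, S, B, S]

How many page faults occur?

8

W → fault, frames [W]
Y → fault, frames [W, Y]
Z → fault, frames [W, Y, Z]
Y → hit
Z → hit
S → fault, evict W, frames [Y, Z, S]
W → fault, evict Y, frames [Z, S, W]
Z → hit
W → hit
B → fault, evict Z, frames [S, W, B]
Z → fault, evict S, frames [W, B, Z]
S → fault, evict W, frames [B, Z, S]
B → hit
S → hit
Page faults: 8.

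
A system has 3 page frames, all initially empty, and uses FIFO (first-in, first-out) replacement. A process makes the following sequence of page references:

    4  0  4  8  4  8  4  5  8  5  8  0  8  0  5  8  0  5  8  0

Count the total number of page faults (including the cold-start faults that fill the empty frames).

4

4: miss, frames (4)
0: miss, frames (4 0)
4: hit
8: miss, frames (4 0 8)
4: hit
8: hit
4: hit
5: miss, evict 4, frames (0 8 5)
8: hit
5: hit
8: hit
0: hit
8: hit
0: hit
5: hit
8: hit
0: hit
5: hit
8: hit
0: hit
Page faults: 4.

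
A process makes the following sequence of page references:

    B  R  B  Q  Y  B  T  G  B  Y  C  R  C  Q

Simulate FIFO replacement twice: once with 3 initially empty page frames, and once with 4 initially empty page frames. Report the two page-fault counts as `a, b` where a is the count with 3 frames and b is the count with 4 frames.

11, 10

3 frames: F F . F F F F F . F F F . F → 11 faults.
4 frames: F F . F F . F F F . F F . F → 10 faults.
10 < 11: adding a frame reduced faults, as is typical.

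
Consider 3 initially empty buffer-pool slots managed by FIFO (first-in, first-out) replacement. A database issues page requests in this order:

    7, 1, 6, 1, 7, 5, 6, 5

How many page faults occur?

7 → miss, frames [7]
1 → miss, frames [7, 1]
6 → miss, frames [7, 1, 6]
1 → hit
7 → hit
5 → miss, evict 7, frames [1, 6, 5]
6 → hit
5 → hit
Page faults: 4.

4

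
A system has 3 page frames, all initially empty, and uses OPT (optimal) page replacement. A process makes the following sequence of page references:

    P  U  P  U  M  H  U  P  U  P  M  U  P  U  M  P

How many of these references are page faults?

P → miss, frames (P)
U → miss, frames (P U)
P → hit
U → hit
M → miss, frames (P U M)
H → miss, evict M, frames (P U H)
U → hit
P → hit
U → hit
P → hit
M → miss, evict H, frames (P U M)
U → hit
P → hit
U → hit
M → hit
P → hit
Page faults: 5.

5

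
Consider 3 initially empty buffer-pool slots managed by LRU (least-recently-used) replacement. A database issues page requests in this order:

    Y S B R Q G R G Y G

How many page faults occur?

Y → miss, frames {Y}
S → miss, frames {Y,S}
B → miss, frames {Y,S,B}
R → miss, evict Y, frames {S,B,R}
Q → miss, evict S, frames {B,R,Q}
G → miss, evict B, frames {R,Q,G}
R → hit
G → hit
Y → miss, evict Q, frames {R,G,Y}
G → hit
Page faults: 7.

7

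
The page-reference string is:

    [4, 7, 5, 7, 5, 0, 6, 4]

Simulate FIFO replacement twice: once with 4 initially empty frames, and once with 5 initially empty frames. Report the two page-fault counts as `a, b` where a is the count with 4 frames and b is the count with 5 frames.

6, 5

4 frames: F F F . . F F F → 6 faults.
5 frames: F F F . . F F . → 5 faults.
5 < 6: adding a frame reduced faults, as is typical.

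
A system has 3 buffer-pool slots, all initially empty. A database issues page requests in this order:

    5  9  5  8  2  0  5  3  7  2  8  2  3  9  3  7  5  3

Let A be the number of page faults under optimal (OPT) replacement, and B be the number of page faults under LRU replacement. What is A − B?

-3

Under OPT: F F . F F F . F F . F . . F . F F . → 11 faults.
Under LRU: F F . F F F F F F F F . F F . F F . → 14 faults.
A − B = 11 − 14 = -3.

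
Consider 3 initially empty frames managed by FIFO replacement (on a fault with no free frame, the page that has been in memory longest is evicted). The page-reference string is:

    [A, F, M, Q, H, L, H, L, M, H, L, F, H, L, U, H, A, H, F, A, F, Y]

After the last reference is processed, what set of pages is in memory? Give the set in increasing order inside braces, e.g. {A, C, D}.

{F, H, Y}

A: fault, frames {A}
F: fault, frames {A,F}
M: fault, frames {A,F,M}
Q: fault, evict A, frames {F,M,Q}
H: fault, evict F, frames {M,Q,H}
L: fault, evict M, frames {Q,H,L}
H: hit
L: hit
M: fault, evict Q, frames {H,L,M}
H: hit
L: hit
F: fault, evict H, frames {L,M,F}
H: fault, evict L, frames {M,F,H}
L: fault, evict M, frames {F,H,L}
U: fault, evict F, frames {H,L,U}
H: hit
A: fault, evict H, frames {L,U,A}
H: fault, evict L, frames {U,A,H}
F: fault, evict U, frames {A,H,F}
A: hit
F: hit
Y: fault, evict A, frames {H,F,Y}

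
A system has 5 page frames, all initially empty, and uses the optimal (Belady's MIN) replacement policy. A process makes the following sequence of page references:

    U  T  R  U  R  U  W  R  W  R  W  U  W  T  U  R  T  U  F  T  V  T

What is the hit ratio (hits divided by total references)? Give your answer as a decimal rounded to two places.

0.73

U → fault, frames {U}
T → fault, frames {U,T}
R → fault, frames {U,T,R}
U → hit
R → hit
U → hit
W → fault, frames {U,T,R,W}
R → hit
W → hit
R → hit
W → hit
U → hit
W → hit
T → hit
U → hit
R → hit
T → hit
U → hit
F → fault, frames {U,T,R,W,F}
T → hit
V → fault, evict F, frames {U,T,R,W,V}
T → hit
Hits: 16 of 22 references → 16/22 = 0.7273.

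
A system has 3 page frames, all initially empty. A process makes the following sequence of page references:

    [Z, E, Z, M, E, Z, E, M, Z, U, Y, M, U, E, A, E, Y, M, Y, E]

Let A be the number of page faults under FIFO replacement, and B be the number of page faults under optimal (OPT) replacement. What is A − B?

Under FIFO: F F . F . . . . . F F . . F F . . F F F → 10 faults.
Under OPT: F F . F . . . . . F F . . F F . . F . . → 8 faults.
A − B = 10 − 8 = 2.

2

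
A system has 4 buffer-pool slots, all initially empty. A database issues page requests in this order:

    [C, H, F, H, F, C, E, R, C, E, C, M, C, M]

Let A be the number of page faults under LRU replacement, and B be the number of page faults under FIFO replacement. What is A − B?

Under LRU: F F F . . . F F . . . F . . → 6 faults.
Under FIFO: F F F . . . F F F . . F . . → 7 faults.
A − B = 6 − 7 = -1.

-1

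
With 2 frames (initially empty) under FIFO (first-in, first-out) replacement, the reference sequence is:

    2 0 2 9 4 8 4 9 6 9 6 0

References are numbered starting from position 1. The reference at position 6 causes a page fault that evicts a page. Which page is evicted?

pos 1: 2: miss, frames (2)
pos 2: 0: miss, frames (2 0)
pos 3: 2: hit
pos 4: 9: miss, evict 2, frames (0 9)
pos 5: 4: miss, evict 0, frames (9 4)
pos 6: 8: miss, evict 9, frames (4 8)
At position 6, page 9 is evicted.

9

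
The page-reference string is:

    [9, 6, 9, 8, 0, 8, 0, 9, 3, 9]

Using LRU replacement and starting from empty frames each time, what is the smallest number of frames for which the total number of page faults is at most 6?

2

f=1: 10 faults
f=2: 6 faults
f=3: 5 faults
f=4: 5 faults
f=5: 5 faults
Smallest f with faults ≤ 6 is 2.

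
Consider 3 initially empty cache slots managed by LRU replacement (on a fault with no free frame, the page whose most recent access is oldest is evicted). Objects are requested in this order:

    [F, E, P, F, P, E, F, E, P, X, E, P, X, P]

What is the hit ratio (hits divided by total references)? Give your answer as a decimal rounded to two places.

F → miss, frames [F]
E → miss, frames [F, E]
P → miss, frames [F, E, P]
F → hit
P → hit
E → hit
F → hit
E → hit
P → hit
X → miss, evict F, frames [E, P, X]
E → hit
P → hit
X → hit
P → hit
Hits: 10 of 14 references → 10/14 = 0.7143.

0.71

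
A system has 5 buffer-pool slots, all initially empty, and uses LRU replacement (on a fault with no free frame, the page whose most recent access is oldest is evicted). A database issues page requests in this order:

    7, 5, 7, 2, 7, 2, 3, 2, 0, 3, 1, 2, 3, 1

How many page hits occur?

7 -> fault, frames [7]
5 -> fault, frames [7, 5]
7 -> hit
2 -> fault, frames [5, 7, 2]
7 -> hit
2 -> hit
3 -> fault, frames [5, 7, 2, 3]
2 -> hit
0 -> fault, frames [5, 7, 3, 2, 0]
3 -> hit
1 -> fault, evict 5, frames [7, 2, 0, 3, 1]
2 -> hit
3 -> hit
1 -> hit
Hits: 8.

8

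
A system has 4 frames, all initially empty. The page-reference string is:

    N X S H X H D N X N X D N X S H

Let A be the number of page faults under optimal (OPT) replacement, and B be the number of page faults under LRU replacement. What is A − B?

-2

Under OPT: F F F F . . F . . . . . . . . F → 6 faults.
Under LRU: F F F F . . F F . . . . . . F F → 8 faults.
A − B = 6 − 8 = -2.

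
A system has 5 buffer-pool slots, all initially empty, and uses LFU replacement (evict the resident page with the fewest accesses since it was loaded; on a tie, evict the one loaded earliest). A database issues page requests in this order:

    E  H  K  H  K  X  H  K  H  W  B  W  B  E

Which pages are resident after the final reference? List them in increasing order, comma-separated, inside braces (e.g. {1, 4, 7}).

{B, E, H, K, W}

E: fault, frames {E}
H: fault, frames {E,H}
K: fault, frames {E,H,K}
H: hit
K: hit
X: fault, frames {E,H,K,X}
H: hit
K: hit
H: hit
W: fault, frames {E,H,K,X,W}
B: fault, evict E, frames {H,K,X,W,B}
W: hit
B: hit
E: fault, evict X, frames {H,K,W,B,E}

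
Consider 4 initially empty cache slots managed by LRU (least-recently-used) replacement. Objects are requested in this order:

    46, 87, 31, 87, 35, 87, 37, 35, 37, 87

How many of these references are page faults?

5

46: fault, frames (46)
87: fault, frames (46 87)
31: fault, frames (46 87 31)
87: hit
35: fault, frames (46 31 87 35)
87: hit
37: fault, evict 46, frames (31 35 87 37)
35: hit
37: hit
87: hit
Page faults: 5.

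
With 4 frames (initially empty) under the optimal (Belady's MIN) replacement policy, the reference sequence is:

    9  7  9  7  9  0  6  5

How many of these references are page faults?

9: miss, frames [9]
7: miss, frames [9, 7]
9: hit
7: hit
9: hit
0: miss, frames [9, 7, 0]
6: miss, frames [9, 7, 0, 6]
5: miss, evict 6, frames [9, 7, 0, 5]
Page faults: 5.

5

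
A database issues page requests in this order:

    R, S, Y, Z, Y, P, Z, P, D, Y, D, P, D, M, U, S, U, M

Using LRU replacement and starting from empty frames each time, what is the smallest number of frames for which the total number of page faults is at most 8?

f=1: 18 faults
f=2: 13 faults
f=3: 10 faults
f=4: 9 faults
f=5: 9 faults
f=6: 9 faults
f=7: 8 faults
f=8: 8 faults
Smallest f with faults ≤ 8 is 7.

7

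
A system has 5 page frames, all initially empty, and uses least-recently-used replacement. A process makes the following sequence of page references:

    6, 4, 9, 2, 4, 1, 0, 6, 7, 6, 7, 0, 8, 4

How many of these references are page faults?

10

6 -> fault, frames (6)
4 -> fault, frames (6 4)
9 -> fault, frames (6 4 9)
2 -> fault, frames (6 4 9 2)
4 -> hit
1 -> fault, frames (6 9 2 4 1)
0 -> fault, evict 6, frames (9 2 4 1 0)
6 -> fault, evict 9, frames (2 4 1 0 6)
7 -> fault, evict 2, frames (4 1 0 6 7)
6 -> hit
7 -> hit
0 -> hit
8 -> fault, evict 4, frames (1 6 7 0 8)
4 -> fault, evict 1, frames (6 7 0 8 4)
Page faults: 10.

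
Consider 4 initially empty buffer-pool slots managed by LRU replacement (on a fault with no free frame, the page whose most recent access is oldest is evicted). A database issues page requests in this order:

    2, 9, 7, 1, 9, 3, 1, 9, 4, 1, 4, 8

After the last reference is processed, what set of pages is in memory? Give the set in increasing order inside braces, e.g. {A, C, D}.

2 -> miss, frames (2)
9 -> miss, frames (2 9)
7 -> miss, frames (2 9 7)
1 -> miss, frames (2 9 7 1)
9 -> hit
3 -> miss, evict 2, frames (7 1 9 3)
1 -> hit
9 -> hit
4 -> miss, evict 7, frames (3 1 9 4)
1 -> hit
4 -> hit
8 -> miss, evict 3, frames (9 1 4 8)

{1, 4, 8, 9}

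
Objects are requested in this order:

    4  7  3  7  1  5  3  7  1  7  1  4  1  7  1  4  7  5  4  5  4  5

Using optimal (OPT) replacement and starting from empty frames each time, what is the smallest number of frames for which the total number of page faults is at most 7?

4

f=1: 22 faults
f=2: 11 faults
f=3: 8 faults
f=4: 6 faults
f=5: 5 faults
Smallest f with faults ≤ 7 is 4.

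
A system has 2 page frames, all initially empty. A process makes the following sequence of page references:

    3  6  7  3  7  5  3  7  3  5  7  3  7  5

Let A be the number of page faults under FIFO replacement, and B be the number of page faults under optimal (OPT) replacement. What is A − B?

Under FIFO: F F F F . F . F F F F F . F → 11 faults.
Under OPT: F F F . . F . F . F . F . F → 8 faults.
A − B = 11 − 8 = 3.

3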